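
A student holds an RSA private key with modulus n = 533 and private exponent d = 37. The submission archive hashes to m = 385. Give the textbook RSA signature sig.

502

m^2 ≡ 385^2 = 148225 ≡ 51
m^4 ≡ 51^2 = 2601 ≡ 469
m^8 ≡ 469^2 = 219961 ≡ 365
m^16 ≡ 365^2 = 133225 ≡ 508
m^32 ≡ 508^2 = 258064 ≡ 92
37 = 32 + 4 + 1, so m^37 ≡ 92·469·385 ≡ 502 (mod 533)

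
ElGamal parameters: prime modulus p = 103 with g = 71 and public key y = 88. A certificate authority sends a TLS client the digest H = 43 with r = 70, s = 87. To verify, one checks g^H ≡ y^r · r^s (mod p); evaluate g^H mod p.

Squares mod 103: 71^1≡71, 71^2≡97, 71^4≡36, 71^8≡60, 71^16≡98, 71^32≡25
43 = 32 + 8 + 2 + 1, so 71^43 ≡ 25·60·97·71 ≡ 12 (mod 103)

12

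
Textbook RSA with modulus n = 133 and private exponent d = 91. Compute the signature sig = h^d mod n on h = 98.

h^2 ≡ 98^2 = 9604 ≡ 28
h^4 ≡ 28^2 = 784 ≡ 119
h^8 ≡ 119^2 = 14161 ≡ 63
h^16 ≡ 63^2 = 3969 ≡ 112
h^32 ≡ 112^2 = 12544 ≡ 42
h^64 ≡ 42^2 = 1764 ≡ 35
91 = 64 + 16 + 8 + 2 + 1, so h^91 ≡ 35·112·63·28·98 ≡ 98 (mod 133)

98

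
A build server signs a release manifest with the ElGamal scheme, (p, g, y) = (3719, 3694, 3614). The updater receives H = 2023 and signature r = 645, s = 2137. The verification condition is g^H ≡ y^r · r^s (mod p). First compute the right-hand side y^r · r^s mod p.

3614^645 mod 3719 = 3285
645^2137 mod 3719 = 1429
y^r · r^s ≡ 3285·1429 = 4694265 ≡ 887 (mod 3719)

887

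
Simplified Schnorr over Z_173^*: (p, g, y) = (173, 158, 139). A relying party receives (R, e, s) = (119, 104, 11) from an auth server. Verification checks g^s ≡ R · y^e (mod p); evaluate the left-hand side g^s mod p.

84

158^2 = 24964 ≡ 52
158^4 ≡ 52^2 = 2704 ≡ 109
158^8 ≡ 109^2 = 11881 ≡ 117
11 = 8 + 2 + 1, so 158^11 ≡ 117·52·158 ≡ 84 (mod 173)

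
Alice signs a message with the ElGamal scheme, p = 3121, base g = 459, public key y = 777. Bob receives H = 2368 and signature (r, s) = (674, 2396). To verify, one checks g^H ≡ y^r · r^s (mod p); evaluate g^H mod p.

459^2 = 210681 ≡ 1574
459^4 ≡ 1574^2 = 2477476 ≡ 2523
459^8 ≡ 2523^2 = 6365529 ≡ 1810
459^16 ≡ 1810^2 = 3276100 ≡ 2171
459^32 ≡ 2171^2 = 4713241 ≡ 531
459^64 ≡ 531^2 = 281961 ≡ 1071
459^128 ≡ 1071^2 = 1147041 ≡ 1634
459^256 ≡ 1634^2 = 2669956 ≡ 1501
459^512 ≡ 1501^2 = 2253001 ≡ 2760
459^1024 ≡ 2760^2 = 7617600 ≡ 2360
459^2048 ≡ 2360^2 = 5569600 ≡ 1736
2368 = 2048 + 256 + 64, so 459^2368 ≡ 1736·1501·1071 ≡ 1234 (mod 3121)

1234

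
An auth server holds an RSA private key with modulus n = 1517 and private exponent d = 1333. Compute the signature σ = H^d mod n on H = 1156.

Squares mod 1517: H^1≡1156, H^2≡1376, H^4≡160, H^8≡1328, H^16≡830, H^32≡182, H^64≡1267, H^128≡303, H^256≡789, H^512≡551, H^1024≡201
1333 = 1024 + 256 + 32 + 16 + 4 + 1, so H^1333 ≡ 201·789·182·830·160·1156 ≡ 1415 (mod 1517)

1415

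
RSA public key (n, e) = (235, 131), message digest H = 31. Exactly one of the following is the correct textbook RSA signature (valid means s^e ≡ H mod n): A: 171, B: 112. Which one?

A

Candidate A: Squares mod 235: 171^1≡171, 171^2≡101, 171^4≡96, 171^8≡51, 171^16≡16, 171^32≡21, 171^64≡206, 171^128≡136; 131 = 128 + 2 + 1, so 171^131 ≡ 136·101·171 ≡ 31 (mod 235)
  → matches H = 31
Candidate B: Squares mod 235: 112^1≡112, 112^2≡89, 112^4≡166, 112^8≡61, 112^16≡196, 112^32≡111, 112^64≡101, 112^128≡96; 131 = 128 + 2 + 1, so 112^131 ≡ 96·89·112 ≡ 8 (mod 235)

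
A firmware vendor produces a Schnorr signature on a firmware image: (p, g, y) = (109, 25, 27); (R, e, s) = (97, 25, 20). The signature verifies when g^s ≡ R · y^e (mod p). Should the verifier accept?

accept

g^s mod p:
25^2 = 625 ≡ 80
25^4 ≡ 80^2 = 6400 ≡ 78
25^8 ≡ 78^2 = 6084 ≡ 89
25^16 ≡ 89^2 = 7921 ≡ 73
20 = 16 + 4, so 25^20 ≡ 73·78 ≡ 26 (mod 109)
R · y^e mod p:
27^2 = 729 ≡ 75
27^4 ≡ 75^2 = 5625 ≡ 66
27^8 ≡ 66^2 = 4356 ≡ 105
27^16 ≡ 105^2 = 11025 ≡ 16
25 = 16 + 8 + 1, so 27^25 ≡ 16·105·27 ≡ 16 (mod 109)
97·16 = 1552 ≡ 26 (mod 109)
26 ≡ 26 (mod 109); signature holds.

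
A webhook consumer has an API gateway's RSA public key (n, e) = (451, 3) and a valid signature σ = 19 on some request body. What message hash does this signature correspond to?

94

σ^2 ≡ 19^2 = 361
3 = 2 + 1, so σ^3 ≡ 361·19 ≡ 94 (mod 451)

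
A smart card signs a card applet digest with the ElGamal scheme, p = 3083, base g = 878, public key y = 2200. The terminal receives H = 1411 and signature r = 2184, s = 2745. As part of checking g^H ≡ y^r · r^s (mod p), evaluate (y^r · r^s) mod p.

2785

2200^2 = 4840000 ≡ 2773
2200^4 ≡ 2773^2 = 7689529 ≡ 527
2200^8 ≡ 527^2 = 277729 ≡ 259
2200^16 ≡ 259^2 = 67081 ≡ 2338
2200^32 ≡ 2338^2 = 5466244 ≡ 85
2200^64 ≡ 85^2 = 7225 ≡ 1059
2200^128 ≡ 1059^2 = 1121481 ≡ 2352
2200^256 ≡ 2352^2 = 5531904 ≡ 1002
2200^512 ≡ 1002^2 = 1004004 ≡ 2029
2200^1024 ≡ 2029^2 = 4116841 ≡ 1036
2200^2048 ≡ 1036^2 = 1073296 ≡ 412
2184 = 2048 + 128 + 8, so 2200^2184 ≡ 412·2352·259 ≡ 2518 (mod 3083)
2184^2 = 4769856 ≡ 455
2184^4 ≡ 455^2 = 207025 ≡ 464
2184^8 ≡ 464^2 = 215296 ≡ 2569
2184^16 ≡ 2569^2 = 6599761 ≡ 2141
2184^32 ≡ 2141^2 = 4583881 ≡ 2543
2184^64 ≡ 2543^2 = 6466849 ≡ 1798
2184^128 ≡ 1798^2 = 3232804 ≡ 1820
2184^256 ≡ 1820^2 = 3312400 ≡ 1258
2184^512 ≡ 1258^2 = 1582564 ≡ 985
2184^1024 ≡ 985^2 = 970225 ≡ 2163
2184^2048 ≡ 2163^2 = 4678569 ≡ 1658
2745 = 2048 + 512 + 128 + 32 + 16 + 8 + 1, so 2184^2745 ≡ 1658·985·1820·2543·2141·2569·2184 ≡ 759 (mod 3083)
y^r · r^s ≡ 2518·759 = 1911162 ≡ 2785 (mod 3083)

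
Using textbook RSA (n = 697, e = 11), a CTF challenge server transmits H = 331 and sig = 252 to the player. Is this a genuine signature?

forged

sig^11 mod 697 = 520
520 ≠ 331, so verification fails.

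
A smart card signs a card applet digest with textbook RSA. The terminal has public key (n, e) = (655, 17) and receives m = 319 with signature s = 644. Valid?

yes

s^2 ≡ 644^2 = 414736 ≡ 121
s^4 ≡ 121^2 = 14641 ≡ 231
s^8 ≡ 231^2 = 53361 ≡ 306
s^16 ≡ 306^2 = 93636 ≡ 626
17 = 16 + 1, so s^17 ≡ 626·644 ≡ 319 (mod 655)
Since 319 equals the digest 319, verification succeeds.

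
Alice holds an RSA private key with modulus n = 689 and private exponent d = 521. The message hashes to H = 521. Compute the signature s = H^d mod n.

521

H^2 ≡ 521^2 = 271441 ≡ 664
H^4 ≡ 664^2 = 440896 ≡ 625
H^8 ≡ 625^2 = 390625 ≡ 651
H^16 ≡ 651^2 = 423801 ≡ 66
H^32 ≡ 66^2 = 4356 ≡ 222
H^64 ≡ 222^2 = 49284 ≡ 365
H^128 ≡ 365^2 = 133225 ≡ 248
H^256 ≡ 248^2 = 61504 ≡ 183
H^512 ≡ 183^2 = 33489 ≡ 417
521 = 512 + 8 + 1, so H^521 ≡ 417·651·521 ≡ 521 (mod 689)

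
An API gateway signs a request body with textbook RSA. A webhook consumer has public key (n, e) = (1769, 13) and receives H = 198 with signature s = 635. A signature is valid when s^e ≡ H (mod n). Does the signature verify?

does not verify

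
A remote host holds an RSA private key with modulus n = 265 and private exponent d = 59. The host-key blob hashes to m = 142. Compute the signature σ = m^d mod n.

m^2 ≡ 142^2 = 20164 ≡ 24
m^4 ≡ 24^2 = 576 ≡ 46
m^8 ≡ 46^2 = 2116 ≡ 261
m^16 ≡ 261^2 = 68121 ≡ 16
m^32 ≡ 16^2 = 256
59 = 32 + 16 + 8 + 2 + 1, so m^59 ≡ 256·16·261·24·142 ≡ 153 (mod 265)

153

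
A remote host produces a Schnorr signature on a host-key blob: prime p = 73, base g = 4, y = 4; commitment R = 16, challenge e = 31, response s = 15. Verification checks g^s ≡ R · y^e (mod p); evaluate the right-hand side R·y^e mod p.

8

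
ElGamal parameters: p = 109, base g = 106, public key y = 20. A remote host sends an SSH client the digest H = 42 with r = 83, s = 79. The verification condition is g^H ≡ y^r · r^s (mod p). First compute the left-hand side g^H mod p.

38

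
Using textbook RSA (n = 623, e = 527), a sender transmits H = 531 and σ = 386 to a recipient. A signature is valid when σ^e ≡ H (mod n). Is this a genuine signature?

σ^2 ≡ 386^2 = 148996 ≡ 99
σ^4 ≡ 99^2 = 9801 ≡ 456
σ^8 ≡ 456^2 = 207936 ≡ 477
σ^16 ≡ 477^2 = 227529 ≡ 134
σ^32 ≡ 134^2 = 17956 ≡ 512
σ^64 ≡ 512^2 = 262144 ≡ 484
σ^128 ≡ 484^2 = 234256 ≡ 8
σ^256 ≡ 8^2 = 64
σ^512 ≡ 64^2 = 4096 ≡ 358
527 = 512 + 8 + 4 + 2 + 1, so σ^527 ≡ 358·477·456·99·386 ≡ 92 (mod 623)
92 ≠ 531, so verification fails.

forged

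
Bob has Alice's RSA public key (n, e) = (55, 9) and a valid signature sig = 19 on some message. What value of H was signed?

29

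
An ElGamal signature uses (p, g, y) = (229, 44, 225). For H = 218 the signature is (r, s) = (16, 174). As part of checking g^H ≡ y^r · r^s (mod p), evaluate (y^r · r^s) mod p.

165

225^16 mod 229 = 161
16^174 mod 229 = 203
y^r · r^s ≡ 161·203 = 32683 ≡ 165 (mod 229)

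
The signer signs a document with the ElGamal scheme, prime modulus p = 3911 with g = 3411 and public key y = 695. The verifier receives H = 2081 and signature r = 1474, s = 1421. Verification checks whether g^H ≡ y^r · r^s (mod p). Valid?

no

Left side g^H mod p:
Squares mod 3911: 3411^1≡3411, 3411^2≡3607, 3411^4≡2463, 3411^8≡408, 3411^16≡2202, 3411^32≡3075, 3411^64≡2738, 3411^128≡3168, 3411^256≡598, 3411^512≡1703, 3411^1024≡2158, 3411^2048≡2874
2081 = 2048 + 32 + 1, so 3411^2081 ≡ 2874·3075·3411 ≡ 1863 (mod 3911)
Right side y^r · r^s mod p:
Squares mod 3911: 695^1≡695, 695^2≡1972, 695^4≡1250, 695^8≡2011, 695^16≡147, 695^32≡2054, 695^64≡2858, 695^128≡1996, 695^256≡2618, 695^512≡1852, 695^1024≡3868
1474 = 1024 + 256 + 128 + 64 + 2, so 695^1474 ≡ 3868·2618·1996·2858·1972 ≡ 1259 (mod 3911)
Squares mod 3911: 1474^1≡1474, 1474^2≡2071, 1474^4≡2585, 1474^8≡2237, 1474^16≡2000, 1474^32≡2958, 1474^64≡857, 1474^128≡3092, 1474^256≡1980, 1474^512≡1578, 1474^1024≡2688
1421 = 1024 + 256 + 128 + 8 + 4 + 1, so 1474^1421 ≡ 2688·1980·3092·2237·2585·1474 ≡ 2875 (mod 3911)
1259·2875 = 3619625 ≡ 1950 (mod 3911)
1863 ≠ 1950, so verification fails.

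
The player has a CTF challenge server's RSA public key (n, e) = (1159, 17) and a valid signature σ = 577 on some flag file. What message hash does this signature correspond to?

1075

σ^2 ≡ 577^2 = 332929 ≡ 296
σ^4 ≡ 296^2 = 87616 ≡ 691
σ^8 ≡ 691^2 = 477481 ≡ 1132
σ^16 ≡ 1132^2 = 1281424 ≡ 729
17 = 16 + 1, so σ^17 ≡ 729·577 ≡ 1075 (mod 1159)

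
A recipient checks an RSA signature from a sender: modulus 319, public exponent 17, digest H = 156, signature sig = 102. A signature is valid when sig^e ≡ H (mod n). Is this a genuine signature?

forged

sig^17 mod 319 = 163
The recovered value 163 does not match the digest 156.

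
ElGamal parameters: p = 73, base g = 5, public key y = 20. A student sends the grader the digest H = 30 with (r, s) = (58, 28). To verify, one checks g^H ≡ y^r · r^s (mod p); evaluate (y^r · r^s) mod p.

24

Squares mod 73: 20^1≡20, 20^2≡35, 20^4≡57, 20^8≡37, 20^16≡55, 20^32≡32
58 = 32 + 16 + 8 + 2, so 20^58 ≡ 32·55·37·35 ≡ 67 (mod 73)
Squares mod 73: 58^1≡58, 58^2≡6, 58^4≡36, 58^8≡55, 58^16≡32
28 = 16 + 8 + 4, so 58^28 ≡ 32·55·36 ≡ 69 (mod 73)
y^r · r^s ≡ 67·69 = 4623 ≡ 24 (mod 73)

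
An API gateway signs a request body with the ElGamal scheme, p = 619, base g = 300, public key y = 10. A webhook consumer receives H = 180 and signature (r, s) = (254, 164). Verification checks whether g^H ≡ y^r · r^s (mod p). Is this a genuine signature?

forged

Left side g^H mod p:
300^180 mod 619 = 232
Right side y^r · r^s mod p:
10^254 mod 619 = 190
254^164 mod 619 = 430
190·430 = 81700 ≡ 611 (mod 619)
232 ≠ 611, so verification fails.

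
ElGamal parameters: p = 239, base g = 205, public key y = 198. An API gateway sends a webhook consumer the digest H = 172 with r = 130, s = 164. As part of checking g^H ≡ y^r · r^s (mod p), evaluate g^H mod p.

2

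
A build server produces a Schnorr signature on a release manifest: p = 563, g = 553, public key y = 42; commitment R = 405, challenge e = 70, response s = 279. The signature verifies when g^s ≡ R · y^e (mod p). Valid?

no

g^s mod p:
553^2 = 305809 ≡ 100
553^4 ≡ 100^2 = 10000 ≡ 429
553^8 ≡ 429^2 = 184041 ≡ 503
553^16 ≡ 503^2 = 253009 ≡ 222
553^32 ≡ 222^2 = 49284 ≡ 303
553^64 ≡ 303^2 = 91809 ≡ 40
553^128 ≡ 40^2 = 1600 ≡ 474
553^256 ≡ 474^2 = 224676 ≡ 39
279 = 256 + 16 + 4 + 2 + 1, so 553^279 ≡ 39·222·429·100·553 ≡ 152 (mod 563)
R · y^e mod p:
42^2 = 1764 ≡ 75
42^4 ≡ 75^2 = 5625 ≡ 558
42^8 ≡ 558^2 = 311364 ≡ 25
42^16 ≡ 25^2 = 625 ≡ 62
42^32 ≡ 62^2 = 3844 ≡ 466
42^64 ≡ 466^2 = 217156 ≡ 401
70 = 64 + 4 + 2, so 42^70 ≡ 401·558·75 ≡ 509 (mod 563)
405·509 = 206145 ≡ 87 (mod 563)
152 ≠ 87; the check fails.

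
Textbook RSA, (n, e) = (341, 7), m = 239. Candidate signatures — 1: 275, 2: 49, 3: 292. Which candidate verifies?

3

Candidate 1: Squares mod 341: 275^1≡275, 275^2≡264, 275^4≡132; 7 = 4 + 2 + 1, so 275^7 ≡ 132·264·275 ≡ 77 (mod 341)
Candidate 2: Squares mod 341: 49^1≡49, 49^2≡14, 49^4≡196; 7 = 4 + 2 + 1, so 49^7 ≡ 196·14·49 ≡ 102 (mod 341)
Candidate 3: Squares mod 341: 292^1≡292, 292^2≡14, 292^4≡196; 7 = 4 + 2 + 1, so 292^7 ≡ 196·14·292 ≡ 239 (mod 341)
  → matches m = 239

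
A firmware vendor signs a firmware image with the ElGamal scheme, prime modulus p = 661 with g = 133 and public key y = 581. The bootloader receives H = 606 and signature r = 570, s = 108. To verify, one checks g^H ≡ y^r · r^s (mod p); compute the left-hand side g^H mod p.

133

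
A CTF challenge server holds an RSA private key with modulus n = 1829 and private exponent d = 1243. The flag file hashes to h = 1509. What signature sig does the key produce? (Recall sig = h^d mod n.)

1572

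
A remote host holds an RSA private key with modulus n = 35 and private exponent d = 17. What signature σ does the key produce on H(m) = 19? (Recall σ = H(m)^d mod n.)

Squares mod 35: (H(m))^1≡19, (H(m))^2≡11, (H(m))^4≡16, (H(m))^8≡11, (H(m))^16≡16
17 = 16 + 1, so (H(m))^17 ≡ 16·19 ≡ 24 (mod 35)

24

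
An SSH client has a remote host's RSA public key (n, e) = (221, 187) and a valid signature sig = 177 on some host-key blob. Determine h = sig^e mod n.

31

sig^2 ≡ 177^2 = 31329 ≡ 168
sig^4 ≡ 168^2 = 28224 ≡ 157
sig^8 ≡ 157^2 = 24649 ≡ 118
sig^16 ≡ 118^2 = 13924 ≡ 1
sig^32 ≡ 1^2 = 1
sig^64 ≡ 1^2 = 1
sig^128 ≡ 1^2 = 1
187 = 128 + 32 + 16 + 8 + 2 + 1, so sig^187 ≡ 1·1·1·118·168·177 ≡ 31 (mod 221)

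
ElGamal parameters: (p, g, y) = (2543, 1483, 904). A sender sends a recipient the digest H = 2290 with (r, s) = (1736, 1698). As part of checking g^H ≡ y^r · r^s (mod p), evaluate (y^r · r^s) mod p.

2295

Squares mod 2543: 904^1≡904, 904^2≡913, 904^4≡2008, 904^8≡1409, 904^16≡1741, 904^32≡2368, 904^64≡109, 904^128≡1709, 904^256≡1317, 904^512≡163, 904^1024≡1139
1736 = 1024 + 512 + 128 + 64 + 8, so 904^1736 ≡ 1139·163·1709·109·1409 ≡ 2118 (mod 2543)
Squares mod 2543: 1736^1≡1736, 1736^2≡241, 1736^4≡2135, 1736^8≡1169, 1736^16≡970, 1736^32≡2533, 1736^64≡100, 1736^128≡2371, 1736^256≡1611, 1736^512≡1461, 1736^1024≡944
1698 = 1024 + 512 + 128 + 32 + 2, so 1736^1698 ≡ 944·1461·2371·2533·241 ≡ 2029 (mod 2543)
y^r · r^s ≡ 2118·2029 = 4297422 ≡ 2295 (mod 2543)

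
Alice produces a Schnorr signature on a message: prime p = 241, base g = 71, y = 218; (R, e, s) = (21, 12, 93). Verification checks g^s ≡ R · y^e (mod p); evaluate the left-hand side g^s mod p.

184

Squares mod 241: 71^1≡71, 71^2≡221, 71^4≡159, 71^8≡217, 71^16≡94, 71^32≡160, 71^64≡54
93 = 64 + 16 + 8 + 4 + 1, so 71^93 ≡ 54·94·217·159·71 ≡ 184 (mod 241)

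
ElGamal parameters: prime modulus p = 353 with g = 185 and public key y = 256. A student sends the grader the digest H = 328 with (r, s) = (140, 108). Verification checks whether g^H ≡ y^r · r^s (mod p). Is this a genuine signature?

genuine

Left side g^H mod p:
185^2 = 34225 ≡ 337
185^4 ≡ 337^2 = 113569 ≡ 256
185^8 ≡ 256^2 = 65536 ≡ 231
185^16 ≡ 231^2 = 53361 ≡ 58
185^32 ≡ 58^2 = 3364 ≡ 187
185^64 ≡ 187^2 = 34969 ≡ 22
185^128 ≡ 22^2 = 484 ≡ 131
185^256 ≡ 131^2 = 17161 ≡ 217
328 = 256 + 64 + 8, so 185^328 ≡ 217·22·231 ≡ 22 (mod 353)
Right side y^r · r^s mod p:
256^2 = 65536 ≡ 231
256^4 ≡ 231^2 = 53361 ≡ 58
256^8 ≡ 58^2 = 3364 ≡ 187
256^16 ≡ 187^2 = 34969 ≡ 22
256^32 ≡ 22^2 = 484 ≡ 131
256^64 ≡ 131^2 = 17161 ≡ 217
256^128 ≡ 217^2 = 47089 ≡ 140
140 = 128 + 8 + 4, so 256^140 ≡ 140·187·58 ≡ 187 (mod 353)
140^2 = 19600 ≡ 185
140^4 ≡ 185^2 = 34225 ≡ 337
140^8 ≡ 337^2 = 113569 ≡ 256
140^16 ≡ 256^2 = 65536 ≡ 231
140^32 ≡ 231^2 = 53361 ≡ 58
140^64 ≡ 58^2 = 3364 ≡ 187
108 = 64 + 32 + 8 + 4, so 140^108 ≡ 187·58·256·337 ≡ 187 (mod 353)
187·187 = 34969 ≡ 22 (mod 353)
22 ≡ 22 (mod 353), so the signature is genuine.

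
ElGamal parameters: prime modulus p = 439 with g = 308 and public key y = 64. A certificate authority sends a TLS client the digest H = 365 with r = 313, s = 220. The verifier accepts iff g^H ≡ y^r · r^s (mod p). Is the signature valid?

invalid

Left side g^H mod p:
308^2 = 94864 ≡ 40
308^4 ≡ 40^2 = 1600 ≡ 283
308^8 ≡ 283^2 = 80089 ≡ 191
308^16 ≡ 191^2 = 36481 ≡ 44
308^32 ≡ 44^2 = 1936 ≡ 180
308^64 ≡ 180^2 = 32400 ≡ 353
308^128 ≡ 353^2 = 124609 ≡ 372
308^256 ≡ 372^2 = 138384 ≡ 99
365 = 256 + 64 + 32 + 8 + 4 + 1, so 308^365 ≡ 99·353·180·191·283·308 ≡ 171 (mod 439)
Right side y^r · r^s mod p:
64^2 = 4096 ≡ 145
64^4 ≡ 145^2 = 21025 ≡ 392
64^8 ≡ 392^2 = 153664 ≡ 14
64^16 ≡ 14^2 = 196
64^32 ≡ 196^2 = 38416 ≡ 223
64^64 ≡ 223^2 = 49729 ≡ 122
64^128 ≡ 122^2 = 14884 ≡ 397
64^256 ≡ 397^2 = 157609 ≡ 8
313 = 256 + 32 + 16 + 8 + 1, so 64^313 ≡ 8·223·196·14·64 ≡ 9 (mod 439)
313^2 = 97969 ≡ 72
313^4 ≡ 72^2 = 5184 ≡ 355
313^8 ≡ 355^2 = 126025 ≡ 32
313^16 ≡ 32^2 = 1024 ≡ 146
313^32 ≡ 146^2 = 21316 ≡ 244
313^64 ≡ 244^2 = 59536 ≡ 271
313^128 ≡ 271^2 = 73441 ≡ 128
220 = 128 + 64 + 16 + 8 + 4, so 313^220 ≡ 128·271·146·32·355 ≡ 126 (mod 439)
9·126 = 1134 ≡ 256 (mod 439)
171 ≠ 256, so verification fails.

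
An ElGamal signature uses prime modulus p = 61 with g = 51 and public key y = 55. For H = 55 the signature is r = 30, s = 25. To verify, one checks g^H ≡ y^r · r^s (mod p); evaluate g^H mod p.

51^55 mod 61 = 29

29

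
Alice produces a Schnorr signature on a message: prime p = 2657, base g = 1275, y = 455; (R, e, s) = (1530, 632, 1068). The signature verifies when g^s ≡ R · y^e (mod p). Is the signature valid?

g^s mod p:
Squares mod 2657: 1275^1≡1275, 1275^2≡2198, 1275^4≡778, 1275^8≡2145, 1275^16≡1758, 1275^32≡473, 1275^64≡541, 1275^128≡411, 1275^256≡1530, 1275^512≡83, 1275^1024≡1575
1068 = 1024 + 32 + 8 + 4, so 1275^1068 ≡ 1575·473·2145·778 ≡ 1993 (mod 2657)
R · y^e mod p:
Squares mod 2657: 455^1≡455, 455^2≡2436, 455^4≡1015, 455^8≡1966, 455^16≡1878, 455^32≡1045, 455^64≡2655, 455^128≡4, 455^256≡16, 455^512≡256
632 = 512 + 64 + 32 + 16 + 8, so 455^632 ≡ 256·2655·1045·1878·1966 ≡ 806 (mod 2657)
1530·806 = 1233180 ≡ 332 (mod 2657)
1993 ≠ 332; the check fails.

invalid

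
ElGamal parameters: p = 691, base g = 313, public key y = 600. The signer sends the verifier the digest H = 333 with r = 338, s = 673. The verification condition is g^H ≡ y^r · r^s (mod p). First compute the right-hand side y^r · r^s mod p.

Squares mod 691: 600^1≡600, 600^2≡680, 600^4≡121, 600^8≡130, 600^16≡316, 600^32≡352, 600^64≡215, 600^128≡619, 600^256≡347
338 = 256 + 64 + 16 + 2, so 600^338 ≡ 347·215·316·680 ≡ 483 (mod 691)
Squares mod 691: 338^1≡338, 338^2≡229, 338^4≡616, 338^8≡97, 338^16≡426, 338^32≡434, 338^64≡404, 338^128≡140, 338^256≡252, 338^512≡623
673 = 512 + 128 + 32 + 1, so 338^673 ≡ 623·140·434·338 ≡ 396 (mod 691)
y^r · r^s ≡ 483·396 = 191268 ≡ 552 (mod 691)

552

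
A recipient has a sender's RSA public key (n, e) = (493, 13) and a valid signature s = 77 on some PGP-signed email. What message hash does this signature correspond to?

467

Squares mod 493: s^1≡77, s^2≡13, s^4≡169, s^8≡460
13 = 8 + 4 + 1, so s^13 ≡ 460·169·77 ≡ 467 (mod 493)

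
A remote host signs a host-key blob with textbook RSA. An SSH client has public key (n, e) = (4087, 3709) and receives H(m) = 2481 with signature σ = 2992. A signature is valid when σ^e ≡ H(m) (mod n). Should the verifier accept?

accept

σ^2 ≡ 2992^2 = 8952064 ≡ 1534
σ^4 ≡ 1534^2 = 2353156 ≡ 3131
σ^8 ≡ 3131^2 = 9803161 ≡ 2535
σ^16 ≡ 2535^2 = 6426225 ≡ 1461
σ^32 ≡ 1461^2 = 2134521 ≡ 1107
σ^64 ≡ 1107^2 = 1225449 ≡ 3436
σ^128 ≡ 3436^2 = 11806096 ≡ 2840
σ^256 ≡ 2840^2 = 8065600 ≡ 1949
σ^512 ≡ 1949^2 = 3798601 ≡ 1778
σ^1024 ≡ 1778^2 = 3161284 ≡ 2033
σ^2048 ≡ 2033^2 = 4133089 ≡ 1132
3709 = 2048 + 1024 + 512 + 64 + 32 + 16 + 8 + 4 + 1, so σ^3709 ≡ 1132·2033·1778·3436·1107·1461·2535·3131·2992 ≡ 2481 (mod 4087)
σ^3709 mod 4087 = 2481 matches H(m).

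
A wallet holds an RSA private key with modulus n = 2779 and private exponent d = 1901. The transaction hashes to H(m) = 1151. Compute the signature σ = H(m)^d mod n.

26

Squares mod 2779: (H(m))^1≡1151, (H(m))^2≡1997, (H(m))^4≡144, (H(m))^8≡1283, (H(m))^16≡921, (H(m))^32≡646, (H(m))^64≡466, (H(m))^128≡394, (H(m))^256≡2391, (H(m))^512≡478, (H(m))^1024≡606
1901 = 1024 + 512 + 256 + 64 + 32 + 8 + 4 + 1, so (H(m))^1901 ≡ 606·478·2391·466·646·1283·144·1151 ≡ 26 (mod 2779)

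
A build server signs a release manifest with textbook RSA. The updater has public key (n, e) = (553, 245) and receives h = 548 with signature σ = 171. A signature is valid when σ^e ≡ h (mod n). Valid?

σ^2 ≡ 171^2 = 29241 ≡ 485
σ^4 ≡ 485^2 = 235225 ≡ 200
σ^8 ≡ 200^2 = 40000 ≡ 184
σ^16 ≡ 184^2 = 33856 ≡ 123
σ^32 ≡ 123^2 = 15129 ≡ 198
σ^64 ≡ 198^2 = 39204 ≡ 494
σ^128 ≡ 494^2 = 244036 ≡ 163
245 = 128 + 64 + 32 + 16 + 4 + 1, so σ^245 ≡ 163·494·198·123·200·171 ≡ 5 (mod 553)
5 ≠ 548, so verification fails.

no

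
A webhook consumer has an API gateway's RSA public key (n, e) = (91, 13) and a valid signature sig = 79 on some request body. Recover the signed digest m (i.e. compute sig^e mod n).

Squares mod 91: sig^1≡79, sig^2≡53, sig^4≡79, sig^8≡53
13 = 8 + 4 + 1, so sig^13 ≡ 53·79·79 ≡ 79 (mod 91)

79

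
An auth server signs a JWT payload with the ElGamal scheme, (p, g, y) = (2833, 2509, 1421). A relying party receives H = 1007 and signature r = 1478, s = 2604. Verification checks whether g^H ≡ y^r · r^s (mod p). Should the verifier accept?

Left side g^H mod p:
2509^2 = 6295081 ≡ 155
2509^4 ≡ 155^2 = 24025 ≡ 1361
2509^8 ≡ 1361^2 = 1852321 ≡ 2372
2509^16 ≡ 2372^2 = 5626384 ≡ 46
2509^32 ≡ 46^2 = 2116
2509^64 ≡ 2116^2 = 4477456 ≡ 1316
2509^128 ≡ 1316^2 = 1731856 ≡ 893
2509^256 ≡ 893^2 = 797449 ≡ 1376
2509^512 ≡ 1376^2 = 1893376 ≡ 932
1007 = 512 + 256 + 128 + 64 + 32 + 8 + 4 + 2 + 1, so 2509^1007 ≡ 932·1376·893·1316·2116·2372·1361·155·2509 ≡ 36 (mod 2833)
Right side y^r · r^s mod p:
1421^2 = 2019241 ≡ 2145
1421^4 ≡ 2145^2 = 4601025 ≡ 233
1421^8 ≡ 233^2 = 54289 ≡ 462
1421^16 ≡ 462^2 = 213444 ≡ 969
1421^32 ≡ 969^2 = 938961 ≡ 1238
1421^64 ≡ 1238^2 = 1532644 ≡ 2824
1421^128 ≡ 2824^2 = 7974976 ≡ 81
1421^256 ≡ 81^2 = 6561 ≡ 895
1421^512 ≡ 895^2 = 801025 ≡ 2119
1421^1024 ≡ 2119^2 = 4490161 ≡ 2689
1478 = 1024 + 256 + 128 + 64 + 4 + 2, so 1421^1478 ≡ 2689·895·81·2824·233·2145 ≡ 2203 (mod 2833)
1478^2 = 2184484 ≡ 241
1478^4 ≡ 241^2 = 58081 ≡ 1421
1478^8 ≡ 1421^2 = 2019241 ≡ 2145
1478^16 ≡ 2145^2 = 4601025 ≡ 233
1478^32 ≡ 233^2 = 54289 ≡ 462
1478^64 ≡ 462^2 = 213444 ≡ 969
1478^128 ≡ 969^2 = 938961 ≡ 1238
1478^256 ≡ 1238^2 = 1532644 ≡ 2824
1478^512 ≡ 2824^2 = 7974976 ≡ 81
1478^1024 ≡ 81^2 = 6561 ≡ 895
1478^2048 ≡ 895^2 = 801025 ≡ 2119
2604 = 2048 + 512 + 32 + 8 + 4, so 1478^2604 ≡ 2119·81·462·2145·1421 ≡ 828 (mod 2833)
2203·828 = 1824084 ≡ 2465 (mod 2833)
36 ≠ 2465, so verification fails.

reject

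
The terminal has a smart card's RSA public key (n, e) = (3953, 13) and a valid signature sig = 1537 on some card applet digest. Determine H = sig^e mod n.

sig^2 ≡ 1537^2 = 2362369 ≡ 2428
sig^4 ≡ 2428^2 = 5895184 ≡ 1261
sig^8 ≡ 1261^2 = 1590121 ≡ 1015
13 = 8 + 4 + 1, so sig^13 ≡ 1015·1261·1537 ≡ 3093 (mod 3953)

3093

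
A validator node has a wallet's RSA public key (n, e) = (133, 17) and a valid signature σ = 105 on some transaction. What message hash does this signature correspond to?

Squares mod 133: σ^1≡105, σ^2≡119, σ^4≡63, σ^8≡112, σ^16≡42
17 = 16 + 1, so σ^17 ≡ 42·105 ≡ 21 (mod 133)

21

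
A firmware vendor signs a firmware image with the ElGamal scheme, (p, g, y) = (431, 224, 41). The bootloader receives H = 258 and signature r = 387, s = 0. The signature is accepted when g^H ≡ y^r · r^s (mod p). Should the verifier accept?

accept

Left side g^H mod p:
224^2 = 50176 ≡ 180
224^4 ≡ 180^2 = 32400 ≡ 75
224^8 ≡ 75^2 = 5625 ≡ 22
224^16 ≡ 22^2 = 484 ≡ 53
224^32 ≡ 53^2 = 2809 ≡ 223
224^64 ≡ 223^2 = 49729 ≡ 164
224^128 ≡ 164^2 = 26896 ≡ 174
224^256 ≡ 174^2 = 30276 ≡ 106
258 = 256 + 2, so 224^258 ≡ 106·180 ≡ 116 (mod 431)
Right side y^r · r^s mod p:
41^2 = 1681 ≡ 388
41^4 ≡ 388^2 = 150544 ≡ 125
41^8 ≡ 125^2 = 15625 ≡ 109
41^16 ≡ 109^2 = 11881 ≡ 244
41^32 ≡ 244^2 = 59536 ≡ 58
41^64 ≡ 58^2 = 3364 ≡ 347
41^128 ≡ 347^2 = 120409 ≡ 160
41^256 ≡ 160^2 = 25600 ≡ 171
387 = 256 + 128 + 2 + 1, so 41^387 ≡ 171·160·388·41 ≡ 116 (mod 431)
387^0 mod 431 = 1
116·1 = 116 ≡ 116 (mod 431)
116 ≡ 116 (mod 431), so the signature is genuine.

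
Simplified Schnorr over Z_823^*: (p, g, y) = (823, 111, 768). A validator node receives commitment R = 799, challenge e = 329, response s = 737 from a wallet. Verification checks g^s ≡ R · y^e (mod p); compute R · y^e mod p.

773

Squares mod 823: 768^1≡768, 768^2≡556, 768^4≡511, 768^8≡230, 768^16≡228, 768^32≡135, 768^64≡119, 768^128≡170, 768^256≡95
329 = 256 + 64 + 8 + 1, so 768^329 ≡ 95·119·230·768 ≡ 345 (mod 823)
R · y^e ≡ 799·345 = 275655 ≡ 773 (mod 823)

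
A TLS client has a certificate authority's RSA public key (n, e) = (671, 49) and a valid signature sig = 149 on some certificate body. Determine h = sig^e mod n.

sig^2 ≡ 149^2 = 22201 ≡ 58
sig^4 ≡ 58^2 = 3364 ≡ 9
sig^8 ≡ 9^2 = 81
sig^16 ≡ 81^2 = 6561 ≡ 522
sig^32 ≡ 522^2 = 272484 ≡ 58
49 = 32 + 16 + 1, so sig^49 ≡ 58·522·149 ≡ 662 (mod 671)

662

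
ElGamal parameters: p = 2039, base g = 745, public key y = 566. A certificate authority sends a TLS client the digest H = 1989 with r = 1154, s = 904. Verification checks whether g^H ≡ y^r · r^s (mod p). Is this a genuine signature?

Left side g^H mod p:
745^2 = 555025 ≡ 417
745^4 ≡ 417^2 = 173889 ≡ 574
745^8 ≡ 574^2 = 329476 ≡ 1197
745^16 ≡ 1197^2 = 1432809 ≡ 1431
745^32 ≡ 1431^2 = 2047761 ≡ 605
745^64 ≡ 605^2 = 366025 ≡ 1044
745^128 ≡ 1044^2 = 1089936 ≡ 1110
745^256 ≡ 1110^2 = 1232100 ≡ 544
745^512 ≡ 544^2 = 295936 ≡ 281
745^1024 ≡ 281^2 = 78961 ≡ 1479
1989 = 1024 + 512 + 256 + 128 + 64 + 4 + 1, so 745^1989 ≡ 1479·281·544·1110·1044·574·745 ≡ 1124 (mod 2039)
Right side y^r · r^s mod p:
566^2 = 320356 ≡ 233
566^4 ≡ 233^2 = 54289 ≡ 1275
566^8 ≡ 1275^2 = 1625625 ≡ 542
566^16 ≡ 542^2 = 293764 ≡ 148
566^32 ≡ 148^2 = 21904 ≡ 1514
566^64 ≡ 1514^2 = 2292196 ≡ 360
566^128 ≡ 360^2 = 129600 ≡ 1143
566^256 ≡ 1143^2 = 1306449 ≡ 1489
566^512 ≡ 1489^2 = 2217121 ≡ 728
566^1024 ≡ 728^2 = 529984 ≡ 1883
1154 = 1024 + 128 + 2, so 566^1154 ≡ 1883·1143·233 ≡ 900 (mod 2039)
1154^2 = 1331716 ≡ 249
1154^4 ≡ 249^2 = 62001 ≡ 831
1154^8 ≡ 831^2 = 690561 ≡ 1379
1154^16 ≡ 1379^2 = 1901641 ≡ 1293
1154^32 ≡ 1293^2 = 1671849 ≡ 1908
1154^64 ≡ 1908^2 = 3640464 ≡ 849
1154^128 ≡ 849^2 = 720801 ≡ 1034
1154^256 ≡ 1034^2 = 1069156 ≡ 720
1154^512 ≡ 720^2 = 518400 ≡ 494
904 = 512 + 256 + 128 + 8, so 1154^904 ≡ 494·720·1034·1379 ≡ 64 (mod 2039)
900·64 = 57600 ≡ 508 (mod 2039)
1124 ≠ 508, so verification fails.

forged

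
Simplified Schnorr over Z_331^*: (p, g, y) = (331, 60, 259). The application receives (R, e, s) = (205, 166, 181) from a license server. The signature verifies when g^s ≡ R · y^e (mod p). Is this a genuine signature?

g^s mod p:
60^2 = 3600 ≡ 290
60^4 ≡ 290^2 = 84100 ≡ 26
60^8 ≡ 26^2 = 676 ≡ 14
60^16 ≡ 14^2 = 196
60^32 ≡ 196^2 = 38416 ≡ 20
60^64 ≡ 20^2 = 400 ≡ 69
60^128 ≡ 69^2 = 4761 ≡ 127
181 = 128 + 32 + 16 + 4 + 1, so 60^181 ≡ 127·20·196·26·60 ≡ 135 (mod 331)
R · y^e mod p:
259^2 = 67081 ≡ 219
259^4 ≡ 219^2 = 47961 ≡ 297
259^8 ≡ 297^2 = 88209 ≡ 163
259^16 ≡ 163^2 = 26569 ≡ 89
259^32 ≡ 89^2 = 7921 ≡ 308
259^64 ≡ 308^2 = 94864 ≡ 198
259^128 ≡ 198^2 = 39204 ≡ 146
166 = 128 + 32 + 4 + 2, so 259^166 ≡ 146·308·297·219 ≡ 259 (mod 331)
205·259 = 53095 ≡ 135 (mod 331)
135 ≡ 135 (mod 331); signature holds.

genuine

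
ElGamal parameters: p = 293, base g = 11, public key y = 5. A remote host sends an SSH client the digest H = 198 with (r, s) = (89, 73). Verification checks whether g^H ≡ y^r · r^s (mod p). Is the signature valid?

Left side g^H mod p:
11^2 = 121
11^4 ≡ 121^2 = 14641 ≡ 284
11^8 ≡ 284^2 = 80656 ≡ 81
11^16 ≡ 81^2 = 6561 ≡ 115
11^32 ≡ 115^2 = 13225 ≡ 40
11^64 ≡ 40^2 = 1600 ≡ 135
11^128 ≡ 135^2 = 18225 ≡ 59
198 = 128 + 64 + 4 + 2, so 11^198 ≡ 59·135·284·121 ≡ 87 (mod 293)
Right side y^r · r^s mod p:
5^2 = 25
5^4 ≡ 25^2 = 625 ≡ 39
5^8 ≡ 39^2 = 1521 ≡ 56
5^16 ≡ 56^2 = 3136 ≡ 206
5^32 ≡ 206^2 = 42436 ≡ 244
5^64 ≡ 244^2 = 59536 ≡ 57
89 = 64 + 16 + 8 + 1, so 5^89 ≡ 57·206·56·5 ≡ 7 (mod 293)
89^2 = 7921 ≡ 10
89^4 ≡ 10^2 = 100
89^8 ≡ 100^2 = 10000 ≡ 38
89^16 ≡ 38^2 = 1444 ≡ 272
89^32 ≡ 272^2 = 73984 ≡ 148
89^64 ≡ 148^2 = 21904 ≡ 222
73 = 64 + 8 + 1, so 89^73 ≡ 222·38·89 ≡ 138 (mod 293)
7·138 = 966 ≡ 87 (mod 293)
87 ≡ 87 (mod 293), so the signature is genuine.

valid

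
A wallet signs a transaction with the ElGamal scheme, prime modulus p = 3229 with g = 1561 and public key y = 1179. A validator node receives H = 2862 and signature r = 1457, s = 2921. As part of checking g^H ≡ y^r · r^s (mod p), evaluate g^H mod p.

Squares mod 3229: 1561^1≡1561, 1561^2≡2055, 1561^4≡2722, 1561^8≡1958, 1561^16≡941, 1561^32≡735, 1561^64≡982, 1561^128≡2082, 1561^256≡1406, 1561^512≡688, 1561^1024≡1910, 1561^2048≡2559
2862 = 2048 + 512 + 256 + 32 + 8 + 4 + 2, so 1561^2862 ≡ 2559·688·1406·735·1958·2722·2055 ≡ 1069 (mod 3229)

1069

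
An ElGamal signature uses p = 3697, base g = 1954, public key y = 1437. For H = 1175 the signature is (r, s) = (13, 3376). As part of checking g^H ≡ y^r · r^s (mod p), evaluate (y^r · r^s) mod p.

234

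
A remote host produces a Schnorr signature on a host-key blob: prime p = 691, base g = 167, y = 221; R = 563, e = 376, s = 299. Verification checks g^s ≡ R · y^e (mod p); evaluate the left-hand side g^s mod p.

405

Squares mod 691: 167^1≡167, 167^2≡249, 167^4≡502, 167^8≡480, 167^16≡297, 167^32≡452, 167^64≡459, 167^128≡617, 167^256≡639
299 = 256 + 32 + 8 + 2 + 1, so 167^299 ≡ 639·452·480·249·167 ≡ 405 (mod 691)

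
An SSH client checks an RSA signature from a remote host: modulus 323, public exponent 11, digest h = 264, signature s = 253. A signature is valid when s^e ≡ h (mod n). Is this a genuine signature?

Squares mod 323: s^1≡253, s^2≡55, s^4≡118, s^8≡35
11 = 8 + 2 + 1, so s^11 ≡ 35·55·253 ≡ 264 (mod 323)
Since 264 equals the digest 264, verification succeeds.

genuine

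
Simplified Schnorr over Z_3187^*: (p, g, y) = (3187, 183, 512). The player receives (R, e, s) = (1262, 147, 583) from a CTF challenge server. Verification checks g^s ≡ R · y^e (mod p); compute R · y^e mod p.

1798

512^2 = 262144 ≡ 810
512^4 ≡ 810^2 = 656100 ≡ 2765
512^8 ≡ 2765^2 = 7645225 ≡ 2799
512^16 ≡ 2799^2 = 7834401 ≡ 755
512^32 ≡ 755^2 = 570025 ≡ 2739
512^64 ≡ 2739^2 = 7502121 ≡ 3110
512^128 ≡ 3110^2 = 9672100 ≡ 2742
147 = 128 + 16 + 2 + 1, so 512^147 ≡ 2742·755·810·512 ≡ 1951 (mod 3187)
R · y^e ≡ 1262·1951 = 2462162 ≡ 1798 (mod 3187)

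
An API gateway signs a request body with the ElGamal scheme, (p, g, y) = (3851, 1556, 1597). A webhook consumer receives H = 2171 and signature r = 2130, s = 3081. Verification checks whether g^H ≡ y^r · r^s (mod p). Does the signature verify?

Left side g^H mod p:
1556^2 = 2421136 ≡ 2708
1556^4 ≡ 2708^2 = 7333264 ≡ 960
1556^8 ≡ 960^2 = 921600 ≡ 1211
1556^16 ≡ 1211^2 = 1466521 ≡ 3141
1556^32 ≡ 3141^2 = 9865881 ≡ 3470
1556^64 ≡ 3470^2 = 12040900 ≡ 2674
1556^128 ≡ 2674^2 = 7150276 ≡ 2820
1556^256 ≡ 2820^2 = 7952400 ≡ 85
1556^512 ≡ 85^2 = 7225 ≡ 3374
1556^1024 ≡ 3374^2 = 11383876 ≡ 320
1556^2048 ≡ 320^2 = 102400 ≡ 2274
2171 = 2048 + 64 + 32 + 16 + 8 + 2 + 1, so 1556^2171 ≡ 2274·2674·3470·3141·1211·2708·1556 ≡ 817 (mod 3851)
Right side y^r · r^s mod p:
1597^2 = 2550409 ≡ 1047
1597^4 ≡ 1047^2 = 1096209 ≡ 2525
1597^8 ≡ 2525^2 = 6375625 ≡ 2220
1597^16 ≡ 2220^2 = 4928400 ≡ 2971
1597^32 ≡ 2971^2 = 8826841 ≡ 349
1597^64 ≡ 349^2 = 121801 ≡ 2420
1597^128 ≡ 2420^2 = 5856400 ≡ 2880
1597^256 ≡ 2880^2 = 8294400 ≡ 3197
1597^512 ≡ 3197^2 = 10220809 ≡ 255
1597^1024 ≡ 255^2 = 65025 ≡ 3409
1597^2048 ≡ 3409^2 = 11621281 ≡ 2814
2130 = 2048 + 64 + 16 + 2, so 1597^2130 ≡ 2814·2420·2971·1047 ≡ 729 (mod 3851)
2130^2 = 4536900 ≡ 422
2130^4 ≡ 422^2 = 178084 ≡ 938
2130^8 ≡ 938^2 = 879844 ≡ 1816
2130^16 ≡ 1816^2 = 3297856 ≡ 1400
2130^32 ≡ 1400^2 = 1960000 ≡ 3692
2130^64 ≡ 3692^2 = 13630864 ≡ 2175
2130^128 ≡ 2175^2 = 4730625 ≡ 1597
2130^256 ≡ 1597^2 = 2550409 ≡ 1047
2130^512 ≡ 1047^2 = 1096209 ≡ 2525
2130^1024 ≡ 2525^2 = 6375625 ≡ 2220
2130^2048 ≡ 2220^2 = 4928400 ≡ 2971
3081 = 2048 + 1024 + 8 + 1, so 2130^3081 ≡ 2971·2220·1816·2130 ≡ 2130 (mod 3851)
729·2130 = 1552770 ≡ 817 (mod 3851)
817 ≡ 817 (mod 3851), so the signature is genuine.

verifies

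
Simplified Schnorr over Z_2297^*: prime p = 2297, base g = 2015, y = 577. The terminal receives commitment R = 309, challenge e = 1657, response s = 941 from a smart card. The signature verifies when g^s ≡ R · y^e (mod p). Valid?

g^s mod p:
Squares mod 2297: 2015^1≡2015, 2015^2≡1426, 2015^4≡631, 2015^8≡780, 2015^16≡1992, 2015^32≡1145, 2015^64≡1735, 2015^128≡1155, 2015^256≡1765, 2015^512≡493
941 = 512 + 256 + 128 + 32 + 8 + 4 + 1, so 2015^941 ≡ 493·1765·1155·1145·780·631·2015 ≡ 1261 (mod 2297)
R · y^e mod p:
Squares mod 2297: 577^1≡577, 577^2≡2161, 577^4≡120, 577^8≡618, 577^16≡622, 577^32≡988, 577^64≡2216, 577^128≡1967, 577^256≡941, 577^512≡1136, 577^1024≡1879
1657 = 1024 + 512 + 64 + 32 + 16 + 8 + 1, so 577^1657 ≡ 1879·1136·2216·988·622·618·577 ≡ 562 (mod 2297)
309·562 = 173658 ≡ 1383 (mod 2297)
1261 ≠ 1383; the check fails.

no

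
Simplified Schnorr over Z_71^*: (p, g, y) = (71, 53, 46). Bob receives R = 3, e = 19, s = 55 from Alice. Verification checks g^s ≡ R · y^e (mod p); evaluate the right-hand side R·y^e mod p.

51

46^2 = 2116 ≡ 57
46^4 ≡ 57^2 = 3249 ≡ 54
46^8 ≡ 54^2 = 2916 ≡ 5
46^16 ≡ 5^2 = 25
19 = 16 + 2 + 1, so 46^19 ≡ 25·57·46 ≡ 17 (mod 71)
R · y^e ≡ 3·17 = 51 ≡ 51 (mod 71)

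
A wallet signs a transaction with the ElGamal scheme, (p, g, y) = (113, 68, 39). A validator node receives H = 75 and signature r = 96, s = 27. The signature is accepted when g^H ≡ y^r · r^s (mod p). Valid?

yes

Left side g^H mod p:
68^75 mod 113 = 43
Right side y^r · r^s mod p:
39^96 mod 113 = 109
96^27 mod 113 = 74
109·74 = 8066 ≡ 43 (mod 113)
43 ≡ 43 (mod 113), so the signature is genuine.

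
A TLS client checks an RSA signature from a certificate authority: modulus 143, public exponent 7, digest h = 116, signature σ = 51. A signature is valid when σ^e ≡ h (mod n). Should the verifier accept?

accept

σ^7 mod 143 = 116
Since 116 equals the digest 116, verification succeeds.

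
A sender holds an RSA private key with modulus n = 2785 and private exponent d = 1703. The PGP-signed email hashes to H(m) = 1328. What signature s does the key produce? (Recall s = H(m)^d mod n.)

1497

(H(m))^2 ≡ 1328^2 = 1763584 ≡ 679
(H(m))^4 ≡ 679^2 = 461041 ≡ 1516
(H(m))^8 ≡ 1516^2 = 2298256 ≡ 631
(H(m))^16 ≡ 631^2 = 398161 ≡ 2691
(H(m))^32 ≡ 2691^2 = 7241481 ≡ 481
(H(m))^64 ≡ 481^2 = 231361 ≡ 206
(H(m))^128 ≡ 206^2 = 42436 ≡ 661
(H(m))^256 ≡ 661^2 = 436921 ≡ 2461
(H(m))^512 ≡ 2461^2 = 6056521 ≡ 1931
(H(m))^1024 ≡ 1931^2 = 3728761 ≡ 2431
1703 = 1024 + 512 + 128 + 32 + 4 + 2 + 1, so (H(m))^1703 ≡ 2431·1931·661·481·1516·679·1328 ≡ 1497 (mod 2785)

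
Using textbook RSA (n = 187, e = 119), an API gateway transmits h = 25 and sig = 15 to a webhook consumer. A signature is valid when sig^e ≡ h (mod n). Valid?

Squares mod 187: sig^1≡15, sig^2≡38, sig^4≡135, sig^8≡86, sig^16≡103, sig^32≡137, sig^64≡69
119 = 64 + 32 + 16 + 4 + 2 + 1, so sig^119 ≡ 69·137·103·135·38·15 ≡ 25 (mod 187)
Since 25 equals the digest 25, verification succeeds.

yes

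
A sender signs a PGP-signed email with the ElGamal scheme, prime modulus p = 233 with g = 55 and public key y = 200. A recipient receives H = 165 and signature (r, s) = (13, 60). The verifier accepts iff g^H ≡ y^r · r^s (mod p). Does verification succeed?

passes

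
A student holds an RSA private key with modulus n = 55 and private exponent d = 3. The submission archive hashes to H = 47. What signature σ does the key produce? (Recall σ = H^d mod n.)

H^2 ≡ 47^2 = 2209 ≡ 9
3 = 2 + 1, so H^3 ≡ 9·47 ≡ 38 (mod 55)

38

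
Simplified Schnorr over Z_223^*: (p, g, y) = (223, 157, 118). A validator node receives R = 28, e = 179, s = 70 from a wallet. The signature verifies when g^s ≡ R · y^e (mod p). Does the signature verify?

g^s mod p:
Squares mod 223: 157^1≡157, 157^2≡119, 157^4≡112, 157^8≡56, 157^16≡14, 157^32≡196, 157^64≡60
70 = 64 + 4 + 2, so 157^70 ≡ 60·112·119 ≡ 2 (mod 223)
R · y^e mod p:
Squares mod 223: 118^1≡118, 118^2≡98, 118^4≡15, 118^8≡2, 118^16≡4, 118^32≡16, 118^64≡33, 118^128≡197
179 = 128 + 32 + 16 + 2 + 1, so 118^179 ≡ 197·16·4·98·118 ≡ 174 (mod 223)
28·174 = 4872 ≡ 189 (mod 223)
2 ≠ 189; the check fails.

does not verify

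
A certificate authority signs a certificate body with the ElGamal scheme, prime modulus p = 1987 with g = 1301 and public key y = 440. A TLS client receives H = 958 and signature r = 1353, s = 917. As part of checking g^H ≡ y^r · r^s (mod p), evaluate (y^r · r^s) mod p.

Squares mod 1987: 440^1≡440, 440^2≡861, 440^4≡170, 440^8≡1082, 440^16≡381, 440^32≡110, 440^64≡178, 440^128≡1879, 440^256≡1729, 440^512≡993, 440^1024≡497
1353 = 1024 + 256 + 64 + 8 + 1, so 440^1353 ≡ 497·1729·178·1082·440 ≡ 886 (mod 1987)
Squares mod 1987: 1353^1≡1353, 1353^2≡582, 1353^4≡934, 1353^8≡63, 1353^16≡1982, 1353^32≡25, 1353^64≡625, 1353^128≡1173, 1353^256≡925, 1353^512≡1215
917 = 512 + 256 + 128 + 16 + 4 + 1, so 1353^917 ≡ 1215·925·1173·1982·934·1353 ≡ 1403 (mod 1987)
y^r · r^s ≡ 886·1403 = 1243058 ≡ 1183 (mod 1987)

1183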